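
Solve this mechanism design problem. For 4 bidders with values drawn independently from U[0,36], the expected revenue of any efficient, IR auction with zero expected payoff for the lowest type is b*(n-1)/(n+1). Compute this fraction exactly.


Step 1: By Revenue Equivalence, expected revenue = b*(n-1)/(n+1)
Step 2: Substituting n = 4, b = 36
Step 3: Revenue = 36*(4-1)/(4+1) = 36*3/5
Step 4: Revenue = 108/5

108/5


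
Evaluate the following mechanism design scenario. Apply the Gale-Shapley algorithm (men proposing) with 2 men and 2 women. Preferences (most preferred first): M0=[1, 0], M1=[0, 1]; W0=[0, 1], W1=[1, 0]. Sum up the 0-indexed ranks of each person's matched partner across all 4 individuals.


Step 1: Run Gale-Shapley (men propose, women hold best offer):
  M0 proposes to W1; she accepts
  M1 proposes to W0; she accepts
Step 2: Final matching: W0-M1, W1-M0
Step 3: 0-indexed ranks (man's rank of his match, then woman's): 0 + 1 + 0 + 1
Step 4: Total rank sum = 2

2


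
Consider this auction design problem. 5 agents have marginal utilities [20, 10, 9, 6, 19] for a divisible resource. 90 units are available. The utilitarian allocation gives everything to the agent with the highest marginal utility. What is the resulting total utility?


Step 1: The marginal utilities are [20, 10, 9, 6, 19]
Step 2: The highest marginal utility is 20
Step 3: All 90 units go to that agent
Step 4: Total utility = 20 * 90 = 1800

1800


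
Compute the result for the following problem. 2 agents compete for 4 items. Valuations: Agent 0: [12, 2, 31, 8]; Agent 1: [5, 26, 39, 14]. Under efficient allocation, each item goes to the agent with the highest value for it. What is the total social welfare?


Step 1: For each item, find the maximum value among all agents.
Step 2: Item 0 -> Agent 0 (value 12)
Step 3: Item 1 -> Agent 1 (value 26)
Step 4: Item 2 -> Agent 1 (value 39)
Step 5: Item 3 -> Agent 1 (value 14)
Step 6: Total welfare = 12 + 26 + 39 + 14 = 91

91


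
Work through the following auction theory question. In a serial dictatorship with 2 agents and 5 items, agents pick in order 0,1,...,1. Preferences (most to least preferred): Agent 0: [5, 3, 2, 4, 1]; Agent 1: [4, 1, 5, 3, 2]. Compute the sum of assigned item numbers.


Step 1: Agent 0 picks item 5
Step 2: Agent 1 picks item 4
Step 3: Sum = 5 + 4 = 9

9


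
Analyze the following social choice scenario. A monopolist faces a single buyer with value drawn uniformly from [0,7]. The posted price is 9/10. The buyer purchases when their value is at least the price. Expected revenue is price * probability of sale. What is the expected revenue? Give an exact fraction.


Step 1: Posted price r = 9/10, value support [0,7]
Step 2: P(v >= r) = (7 - 9/10)/7 = 61/70
Step 3: Expected revenue = r * P(v >= r) = 9/10 * 61/70
Step 4: Revenue = 549/700

549/700


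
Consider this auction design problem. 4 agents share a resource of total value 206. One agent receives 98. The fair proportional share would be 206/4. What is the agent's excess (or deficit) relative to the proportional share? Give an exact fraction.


Step 1: Proportional share = 206/4 = 103/2
Step 2: Agent's actual allocation = 98
Step 3: Excess = 98 - 103/2 = 93/2

93/2


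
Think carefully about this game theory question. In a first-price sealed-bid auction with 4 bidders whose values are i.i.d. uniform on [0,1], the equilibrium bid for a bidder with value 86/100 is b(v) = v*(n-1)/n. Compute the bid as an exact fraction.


Step 1: The symmetric BNE bidding function is b(v) = v * (n-1) / n
Step 2: Substitute v = 43/50 and n = 4
Step 3: b = 43/50 * 3/4
Step 4: b = 129/200

129/200


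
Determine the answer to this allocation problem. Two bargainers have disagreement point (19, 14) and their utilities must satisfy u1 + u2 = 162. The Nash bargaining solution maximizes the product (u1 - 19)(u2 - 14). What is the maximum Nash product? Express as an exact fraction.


Step 1: The Nash solution splits surplus symmetrically above the disagreement point
Step 2: u1 = (total + d1 - d2)/2 = (162 + 19 - 14)/2 = 167/2
Step 3: u2 = (total - d1 + d2)/2 = (162 - 19 + 14)/2 = 157/2
Step 4: Nash product = (167/2 - 19) * (157/2 - 14)
Step 5: = 129/2 * 129/2 = 16641/4

16641/4


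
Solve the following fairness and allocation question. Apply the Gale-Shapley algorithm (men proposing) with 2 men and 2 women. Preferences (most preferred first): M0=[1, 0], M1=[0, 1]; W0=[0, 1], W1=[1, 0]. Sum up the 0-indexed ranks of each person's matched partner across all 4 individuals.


Step 1: Run Gale-Shapley (men propose, women hold best offer):
  M0 proposes to W1; she accepts
  M1 proposes to W0; she accepts
Step 2: Final matching: W0-M1, W1-M0
Step 3: 0-indexed ranks (man's rank of his match, then woman's): 0 + 1 + 0 + 1
Step 4: Total rank sum = 2

2


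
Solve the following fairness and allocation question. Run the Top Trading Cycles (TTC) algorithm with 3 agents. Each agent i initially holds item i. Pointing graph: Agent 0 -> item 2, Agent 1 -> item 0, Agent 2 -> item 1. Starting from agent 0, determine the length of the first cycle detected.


Step 1: Trace the pointer graph from agent 0: 0 -> 2 -> 1 -> 0
Step 2: A cycle is detected when we revisit agent 0
Step 3: The cycle is: 0 -> 2 -> 1 -> 0
Step 4: Cycle length = 3

3


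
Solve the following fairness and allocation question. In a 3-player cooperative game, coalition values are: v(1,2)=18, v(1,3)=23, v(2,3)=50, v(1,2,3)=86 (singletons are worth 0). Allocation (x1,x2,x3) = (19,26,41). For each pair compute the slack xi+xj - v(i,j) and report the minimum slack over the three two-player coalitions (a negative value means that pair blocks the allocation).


Step 1: Slack for coalition (1,2): x1+x2 - v12 = 45 - 18 = 27
Step 2: Slack for coalition (1,3): x1+x3 - v13 = 60 - 23 = 37
Step 3: Slack for coalition (2,3): x2+x3 - v23 = 67 - 50 = 17
Step 4: Minimum slack = min(27, 37, 17) = 17, attained by (2,3); no pair can gain by deviating, so the allocation is in the core

17


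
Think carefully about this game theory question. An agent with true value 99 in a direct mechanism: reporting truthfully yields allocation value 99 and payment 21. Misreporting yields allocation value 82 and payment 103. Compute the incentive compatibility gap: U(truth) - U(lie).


Step 1: U(truth) = value - payment = 99 - 21 = 78
Step 2: U(lie) = allocation - payment = 82 - 103 = -21
Step 3: IC gap = 78 - (-21) = 99

99


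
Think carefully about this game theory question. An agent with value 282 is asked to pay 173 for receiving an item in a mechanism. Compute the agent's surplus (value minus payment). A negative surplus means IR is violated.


Step 1: Surplus = value - payment = 282 - 173 = 109
Step 2: IR is satisfied (surplus >= 0)

109


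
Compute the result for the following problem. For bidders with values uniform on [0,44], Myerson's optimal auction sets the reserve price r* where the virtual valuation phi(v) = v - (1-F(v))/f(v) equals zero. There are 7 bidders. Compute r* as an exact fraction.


Step 1: For U[0,44], F(v) = v/44 and f(v) = 1/44
Step 2: phi(v) = v - (1 - v/44)/(1/44) = v - (44 - v) = 2v - 44
Step 3: Set phi(r*) = 0: 2r* - 44 = 0
Step 4: r* = 44/2 = 22 (the number of bidders n = 7 does not enter)

22


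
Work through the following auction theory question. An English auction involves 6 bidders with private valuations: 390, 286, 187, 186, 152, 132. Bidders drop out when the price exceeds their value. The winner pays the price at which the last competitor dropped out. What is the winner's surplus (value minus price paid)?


Step 1: Identify the highest value: 390
Step 2: Identify the second-highest value: 286
Step 3: The final price = second-highest value = 286
Step 4: Surplus = 390 - 286 = 104

104


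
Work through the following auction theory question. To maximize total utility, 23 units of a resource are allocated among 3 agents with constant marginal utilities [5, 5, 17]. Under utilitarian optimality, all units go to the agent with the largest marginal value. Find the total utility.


Step 1: The marginal utilities are [5, 5, 17]
Step 2: The highest marginal utility is 17
Step 3: All 23 units go to that agent
Step 4: Total utility = 17 * 23 = 391

391


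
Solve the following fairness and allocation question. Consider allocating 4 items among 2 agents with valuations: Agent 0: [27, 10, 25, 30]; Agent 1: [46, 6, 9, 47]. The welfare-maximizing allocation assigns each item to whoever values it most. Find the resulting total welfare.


Step 1: For each item, find the maximum value among all agents.
Step 2: Item 0 -> Agent 1 (value 46)
Step 3: Item 1 -> Agent 0 (value 10)
Step 4: Item 2 -> Agent 0 (value 25)
Step 5: Item 3 -> Agent 1 (value 47)
Step 6: Total welfare = 46 + 10 + 25 + 47 = 128

128


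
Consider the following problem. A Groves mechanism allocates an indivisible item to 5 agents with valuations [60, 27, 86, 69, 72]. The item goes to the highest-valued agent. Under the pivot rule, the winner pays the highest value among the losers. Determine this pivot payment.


Step 1: The efficient winner is agent 2 with value 86
Step 2: Other agents' values: [60, 27, 69, 72]
Step 3: Pivot payment = max(others) = 72
Step 4: The winner pays 72

72


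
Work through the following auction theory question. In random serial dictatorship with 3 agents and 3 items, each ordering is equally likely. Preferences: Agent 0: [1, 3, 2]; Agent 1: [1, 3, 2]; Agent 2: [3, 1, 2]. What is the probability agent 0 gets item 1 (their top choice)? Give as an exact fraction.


Step 1: Agent 0 wants item 1
Step 2: There are 6 possible orderings of agents
Step 3: In 3 orderings, agent 0 gets item 1
Step 4: Probability = 3/6 = 1/2

1/2


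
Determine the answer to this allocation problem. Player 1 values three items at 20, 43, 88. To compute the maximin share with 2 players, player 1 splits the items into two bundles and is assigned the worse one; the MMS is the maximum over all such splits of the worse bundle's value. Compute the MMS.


Step 1: Item values = 20, 43, 88
Step 2: Enumerate all 2-bundle partitions and take the smaller bundle:
  Partition 1: {20} vs {43,88} -> bundles 20, 131; min = 20
  Partition 2: {43} vs {20,88} -> bundles 43, 108; min = 43
  Partition 3: {88} vs {20,43} -> bundles 88, 63; min = 63
Step 3: MMS = max(20, 43, 63) = 63

63


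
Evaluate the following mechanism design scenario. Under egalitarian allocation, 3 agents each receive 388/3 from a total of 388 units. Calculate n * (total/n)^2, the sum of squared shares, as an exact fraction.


Step 1: Each agent's share = 388/3
Step 2: Square of each share = (388/3)^2 = 150544/9
Step 3: Sum of squares = 3 * 150544/9 = 150544/3

150544/3


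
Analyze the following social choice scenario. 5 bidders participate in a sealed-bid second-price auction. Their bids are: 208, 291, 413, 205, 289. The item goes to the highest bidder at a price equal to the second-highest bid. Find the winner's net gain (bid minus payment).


Step 1: Sort bids in descending order: 413, 291, 289, 208, 205
Step 2: The winning bid is the highest: 413
Step 3: The payment equals the second-highest bid: 291
Step 4: Surplus = winner's bid - payment = 413 - 291 = 122

122


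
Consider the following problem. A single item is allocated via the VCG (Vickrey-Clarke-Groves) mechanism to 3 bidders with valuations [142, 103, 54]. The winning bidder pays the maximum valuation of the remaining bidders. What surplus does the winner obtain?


Step 1: The winner is the agent with the highest value: agent 0 with value 142
Step 2: Values of other agents: [103, 54]
Step 3: VCG payment = max of others' values = 103
Step 4: Surplus = 142 - 103 = 39

39


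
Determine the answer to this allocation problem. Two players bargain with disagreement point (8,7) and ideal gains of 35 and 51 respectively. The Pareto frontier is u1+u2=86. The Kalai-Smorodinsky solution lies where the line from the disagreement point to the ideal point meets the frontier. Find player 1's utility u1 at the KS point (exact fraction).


Step 1: At the KS point, (u1-d1)/r1 = (u2-d2)/r2 = t and u1+u2 = 86
Step 2: u1 = d1 + r1*t and u2 = d2 + r2*t, so (d1 + r1*t) + (d2 + r2*t) = 86
Step 3: t = (86 - 8 - 7)/(35 + 51) = 71/86
Step 4: u1 = d1 + r1*t = 8 + 35 * 71/86 = 3173/86
Step 5: (Check: u2 = d2 + r2*t = 4223/86; u1+u2 = 3173/86 + 4223/86 = 86, on the frontier.)

3173/86


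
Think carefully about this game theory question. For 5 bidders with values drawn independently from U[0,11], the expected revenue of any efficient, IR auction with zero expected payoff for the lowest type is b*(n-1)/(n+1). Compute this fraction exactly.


Step 1: By Revenue Equivalence, expected revenue = b*(n-1)/(n+1)
Step 2: Substituting n = 5, b = 11
Step 3: Revenue = 11*(5-1)/(5+1) = 11*4/6
Step 4: Revenue = 44/6 = 22/3

22/3


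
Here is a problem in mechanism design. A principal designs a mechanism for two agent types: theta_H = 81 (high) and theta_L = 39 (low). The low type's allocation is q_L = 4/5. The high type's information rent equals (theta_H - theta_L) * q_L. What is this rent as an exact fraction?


Step 1: theta_H - theta_L = 81 - 39 = 42
Step 2: Information rent = (theta_H - theta_L) * q_L
Step 3: = 42 * 4/5
Step 4: = 168/5

168/5


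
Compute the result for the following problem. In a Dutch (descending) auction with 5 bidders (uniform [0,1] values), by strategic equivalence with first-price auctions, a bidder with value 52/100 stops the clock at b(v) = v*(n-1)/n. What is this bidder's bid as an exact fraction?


Step 1: Dutch auctions are strategically equivalent to first-price auctions
Step 2: The equilibrium bid is b(v) = v*(n-1)/n
Step 3: b = 13/25 * 4/5
Step 4: b = 52/125

52/125


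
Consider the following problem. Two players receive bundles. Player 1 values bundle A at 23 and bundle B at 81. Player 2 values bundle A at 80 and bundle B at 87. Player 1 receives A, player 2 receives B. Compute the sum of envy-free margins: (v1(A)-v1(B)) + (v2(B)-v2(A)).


Step 1: Player 1's margin = v1(A) - v1(B) = 23 - 81 = -58
Step 2: Player 2's margin = v2(B) - v2(A) = 87 - 80 = 7
Step 3: Total margin = -58 + 7 = -51

-51


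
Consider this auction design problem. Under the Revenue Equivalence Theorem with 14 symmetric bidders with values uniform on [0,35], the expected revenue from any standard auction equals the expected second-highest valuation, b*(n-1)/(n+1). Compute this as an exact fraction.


Step 1: By Revenue Equivalence, expected revenue = b*(n-1)/(n+1)
Step 2: Substituting n = 14, b = 35
Step 3: Revenue = 35*(14-1)/(14+1) = 35*13/15
Step 4: Revenue = 455/15 = 91/3

91/3


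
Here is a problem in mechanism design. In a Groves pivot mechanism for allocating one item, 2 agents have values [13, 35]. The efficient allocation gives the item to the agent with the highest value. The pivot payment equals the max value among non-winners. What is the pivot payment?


Step 1: The efficient winner is agent 1 with value 35
Step 2: Other agents' values: [13]
Step 3: Pivot payment = max(others) = 13
Step 4: The winner pays 13

13


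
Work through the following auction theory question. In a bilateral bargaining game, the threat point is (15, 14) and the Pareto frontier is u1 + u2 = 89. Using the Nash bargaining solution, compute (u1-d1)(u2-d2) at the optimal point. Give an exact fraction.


Step 1: The Nash solution splits surplus symmetrically above the disagreement point
Step 2: u1 = (total + d1 - d2)/2 = (89 + 15 - 14)/2 = 45
Step 3: u2 = (total - d1 + d2)/2 = (89 - 15 + 14)/2 = 44
Step 4: Nash product = (45 - 15) * (44 - 14)
Step 5: = 30 * 30 = 900

900


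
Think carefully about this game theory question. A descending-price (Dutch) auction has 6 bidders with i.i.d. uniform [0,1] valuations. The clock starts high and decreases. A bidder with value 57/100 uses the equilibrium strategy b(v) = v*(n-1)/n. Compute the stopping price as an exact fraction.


Step 1: Dutch auctions are strategically equivalent to first-price auctions
Step 2: The equilibrium bid is b(v) = v*(n-1)/n
Step 3: b = 57/100 * 5/6
Step 4: b = 19/40

19/40


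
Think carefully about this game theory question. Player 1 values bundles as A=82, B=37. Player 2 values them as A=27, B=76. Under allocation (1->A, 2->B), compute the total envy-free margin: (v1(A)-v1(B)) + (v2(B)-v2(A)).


Step 1: Player 1's margin = v1(A) - v1(B) = 82 - 37 = 45
Step 2: Player 2's margin = v2(B) - v2(A) = 76 - 27 = 49
Step 3: Total margin = 45 + 49 = 94

94


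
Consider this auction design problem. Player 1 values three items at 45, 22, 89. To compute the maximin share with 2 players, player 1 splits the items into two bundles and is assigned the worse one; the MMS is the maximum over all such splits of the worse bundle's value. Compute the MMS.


Step 1: Item values = 45, 22, 89
Step 2: Enumerate all 2-bundle partitions and take the smaller bundle:
  Partition 1: {45} vs {22,89} -> bundles 45, 111; min = 45
  Partition 2: {22} vs {45,89} -> bundles 22, 134; min = 22
  Partition 3: {89} vs {45,22} -> bundles 89, 67; min = 67
Step 3: MMS = max(45, 22, 67) = 67

67


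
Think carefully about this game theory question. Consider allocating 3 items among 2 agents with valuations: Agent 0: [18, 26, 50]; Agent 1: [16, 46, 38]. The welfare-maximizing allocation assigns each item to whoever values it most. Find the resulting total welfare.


Step 1: For each item, find the maximum value among all agents.
Step 2: Item 0 -> Agent 0 (value 18)
Step 3: Item 1 -> Agent 1 (value 46)
Step 4: Item 2 -> Agent 0 (value 50)
Step 5: Total welfare = 18 + 46 + 50 = 114

114


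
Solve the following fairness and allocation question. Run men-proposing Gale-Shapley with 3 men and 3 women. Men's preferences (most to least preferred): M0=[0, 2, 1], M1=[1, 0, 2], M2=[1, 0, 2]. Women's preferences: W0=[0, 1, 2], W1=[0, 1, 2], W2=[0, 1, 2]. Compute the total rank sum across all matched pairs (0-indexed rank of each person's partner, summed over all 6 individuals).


Step 1: Run Gale-Shapley (men propose, women hold best offer):
  M0 proposes to W0; she accepts
  M1 proposes to W1; she accepts
  M2 proposes to W1; rejected
  M2 proposes to W0; rejected
  M2 proposes to W2; she accepts
Step 2: Final matching: W0-M0, W1-M1, W2-M2
Step 3: 0-indexed ranks (man's rank of his match, then woman's): 0 + 0 + 0 + 1 + 2 + 2
Step 4: Total rank sum = 5

5


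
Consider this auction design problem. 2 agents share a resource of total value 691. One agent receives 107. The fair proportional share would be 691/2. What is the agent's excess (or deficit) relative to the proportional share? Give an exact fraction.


Step 1: Proportional share = 691/2
Step 2: Agent's actual allocation = 107
Step 3: Excess = 107 - 691/2 = -477/2

-477/2


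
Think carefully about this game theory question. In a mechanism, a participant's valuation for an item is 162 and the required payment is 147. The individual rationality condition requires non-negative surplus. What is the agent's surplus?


Step 1: Surplus = value - payment = 162 - 147 = 15
Step 2: IR is satisfied (surplus >= 0)

15


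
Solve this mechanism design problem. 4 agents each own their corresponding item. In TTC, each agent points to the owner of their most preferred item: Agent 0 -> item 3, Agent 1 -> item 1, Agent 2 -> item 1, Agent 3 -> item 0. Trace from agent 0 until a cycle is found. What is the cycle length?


Step 1: Trace the pointer graph from agent 0: 0 -> 3 -> 0
Step 2: A cycle is detected when we revisit agent 0
Step 3: The cycle is: 0 -> 3 -> 0
Step 4: Cycle length = 2

2


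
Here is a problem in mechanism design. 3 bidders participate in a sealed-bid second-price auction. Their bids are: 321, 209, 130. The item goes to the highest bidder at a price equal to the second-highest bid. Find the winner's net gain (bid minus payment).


Step 1: Sort bids in descending order: 321, 209, 130
Step 2: The winning bid is the highest: 321
Step 3: The payment equals the second-highest bid: 209
Step 4: Surplus = winner's bid - payment = 321 - 209 = 112

112


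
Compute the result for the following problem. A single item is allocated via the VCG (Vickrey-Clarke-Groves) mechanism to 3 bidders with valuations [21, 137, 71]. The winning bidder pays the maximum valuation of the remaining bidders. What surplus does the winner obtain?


Step 1: The winner is the agent with the highest value: agent 1 with value 137
Step 2: Values of other agents: [21, 71]
Step 3: VCG payment = max of others' values = 71
Step 4: Surplus = 137 - 71 = 66

66


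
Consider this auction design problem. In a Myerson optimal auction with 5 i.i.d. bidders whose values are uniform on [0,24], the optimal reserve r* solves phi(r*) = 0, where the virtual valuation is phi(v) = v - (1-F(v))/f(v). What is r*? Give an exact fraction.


Step 1: For U[0,24], F(v) = v/24 and f(v) = 1/24
Step 2: phi(v) = v - (1 - v/24)/(1/24) = v - (24 - v) = 2v - 24
Step 3: Set phi(r*) = 0: 2r* - 24 = 0
Step 4: r* = 24/2 = 12 (the number of bidders n = 5 does not enter)

12


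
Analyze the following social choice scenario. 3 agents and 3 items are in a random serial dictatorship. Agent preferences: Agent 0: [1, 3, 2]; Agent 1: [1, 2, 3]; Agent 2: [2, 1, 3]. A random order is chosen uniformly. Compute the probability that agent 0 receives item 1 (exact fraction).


Step 1: Agent 0 wants item 1
Step 2: There are 6 possible orderings of agents
Step 3: In 3 orderings, agent 0 gets item 1
Step 4: Probability = 3/6 = 1/2

1/2


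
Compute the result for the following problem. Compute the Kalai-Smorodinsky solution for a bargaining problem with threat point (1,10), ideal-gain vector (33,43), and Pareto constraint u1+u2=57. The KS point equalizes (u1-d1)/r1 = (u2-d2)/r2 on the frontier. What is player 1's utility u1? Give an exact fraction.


Step 1: At the KS point, (u1-d1)/r1 = (u2-d2)/r2 = t and u1+u2 = 57
Step 2: u1 = d1 + r1*t and u2 = d2 + r2*t, so (d1 + r1*t) + (d2 + r2*t) = 57
Step 3: t = (57 - 1 - 10)/(33 + 43) = 46/76 = 23/38
Step 4: u1 = d1 + r1*t = 1 + 33 * 23/38 = 797/38
Step 5: (Check: u2 = d2 + r2*t = 1369/38; u1+u2 = 797/38 + 1369/38 = 57, on the frontier.)

797/38


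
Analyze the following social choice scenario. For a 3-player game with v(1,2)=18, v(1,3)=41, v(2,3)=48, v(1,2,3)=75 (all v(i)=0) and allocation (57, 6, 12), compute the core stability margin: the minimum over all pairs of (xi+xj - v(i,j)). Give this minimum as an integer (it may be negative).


Step 1: Slack for coalition (1,2): x1+x2 - v12 = 63 - 18 = 45
Step 2: Slack for coalition (1,3): x1+x3 - v13 = 69 - 41 = 28
Step 3: Slack for coalition (2,3): x2+x3 - v23 = 18 - 48 = -30
Step 4: Minimum slack = min(45, 28, -30) = -30, attained by (2,3); coalition (2,3) can block (slack < 0), so the allocation is not in the core

-30


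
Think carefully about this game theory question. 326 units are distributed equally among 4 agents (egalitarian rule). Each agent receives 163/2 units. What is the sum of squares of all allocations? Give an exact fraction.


Step 1: Each agent's share = 326/4 = 163/2
Step 2: Square of each share = (163/2)^2 = 26569/4
Step 3: Sum of squares = 4 * 26569/4 = 26569

26569


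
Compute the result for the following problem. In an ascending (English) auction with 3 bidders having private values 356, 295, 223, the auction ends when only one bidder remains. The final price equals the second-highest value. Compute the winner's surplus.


Step 1: Identify the highest value: 356
Step 2: Identify the second-highest value: 295
Step 3: The final price = second-highest value = 295
Step 4: Surplus = 356 - 295 = 61

61


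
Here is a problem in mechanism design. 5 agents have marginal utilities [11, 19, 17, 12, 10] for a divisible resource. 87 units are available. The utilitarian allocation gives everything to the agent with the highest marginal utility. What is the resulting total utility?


Step 1: The marginal utilities are [11, 19, 17, 12, 10]
Step 2: The highest marginal utility is 19
Step 3: All 87 units go to that agent
Step 4: Total utility = 19 * 87 = 1653

1653


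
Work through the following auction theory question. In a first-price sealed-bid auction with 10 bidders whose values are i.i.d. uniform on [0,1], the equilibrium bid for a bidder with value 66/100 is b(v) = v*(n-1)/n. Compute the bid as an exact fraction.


Step 1: The symmetric BNE bidding function is b(v) = v * (n-1) / n
Step 2: Substitute v = 33/50 and n = 10
Step 3: b = 33/50 * 9/10
Step 4: b = 297/500

297/500


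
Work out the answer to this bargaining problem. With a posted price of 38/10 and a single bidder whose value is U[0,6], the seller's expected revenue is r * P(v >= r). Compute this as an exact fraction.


Step 1: Posted price r = 19/5, value support [0,6]
Step 2: P(v >= r) = (6 - 19/5)/6 = 11/30
Step 3: Expected revenue = r * P(v >= r) = 19/5 * 11/30
Step 4: Revenue = 209/150

209/150


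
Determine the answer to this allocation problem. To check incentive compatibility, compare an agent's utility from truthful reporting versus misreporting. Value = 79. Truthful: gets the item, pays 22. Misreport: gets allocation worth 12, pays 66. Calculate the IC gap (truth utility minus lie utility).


Step 1: U(truth) = value - payment = 79 - 22 = 57
Step 2: U(lie) = allocation - payment = 12 - 66 = -54
Step 3: IC gap = 57 - (-54) = 111

111


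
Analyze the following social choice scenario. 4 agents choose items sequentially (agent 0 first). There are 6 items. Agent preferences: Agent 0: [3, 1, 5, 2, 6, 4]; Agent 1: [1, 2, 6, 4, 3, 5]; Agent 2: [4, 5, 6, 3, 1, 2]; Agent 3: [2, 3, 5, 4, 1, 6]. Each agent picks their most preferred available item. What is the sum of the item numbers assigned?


Step 1: Agent 0 picks item 3
Step 2: Agent 1 picks item 1
Step 3: Agent 2 picks item 4
Step 4: Agent 3 picks item 2
Step 5: Sum = 3 + 1 + 4 + 2 = 10

10


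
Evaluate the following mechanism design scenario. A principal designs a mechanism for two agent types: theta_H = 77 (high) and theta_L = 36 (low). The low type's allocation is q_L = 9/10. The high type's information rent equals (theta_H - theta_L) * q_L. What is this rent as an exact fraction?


Step 1: theta_H - theta_L = 77 - 36 = 41
Step 2: Information rent = (theta_H - theta_L) * q_L
Step 3: = 41 * 9/10
Step 4: = 369/10

369/10


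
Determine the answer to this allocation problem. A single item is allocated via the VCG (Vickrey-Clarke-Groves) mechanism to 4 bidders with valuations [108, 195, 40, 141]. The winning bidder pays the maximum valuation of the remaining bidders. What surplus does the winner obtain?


Step 1: The winner is the agent with the highest value: agent 1 with value 195
Step 2: Values of other agents: [108, 40, 141]
Step 3: VCG payment = max of others' values = 141
Step 4: Surplus = 195 - 141 = 54

54


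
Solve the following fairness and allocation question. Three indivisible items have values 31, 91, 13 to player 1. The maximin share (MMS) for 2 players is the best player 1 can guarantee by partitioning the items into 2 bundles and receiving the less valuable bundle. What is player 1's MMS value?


Step 1: Item values = 31, 91, 13
Step 2: Enumerate all 2-bundle partitions and take the smaller bundle:
  Partition 1: {31} vs {91,13} -> bundles 31, 104; min = 31
  Partition 2: {91} vs {31,13} -> bundles 91, 44; min = 44
  Partition 3: {13} vs {31,91} -> bundles 13, 122; min = 13
Step 3: MMS = max(31, 44, 13) = 44

44


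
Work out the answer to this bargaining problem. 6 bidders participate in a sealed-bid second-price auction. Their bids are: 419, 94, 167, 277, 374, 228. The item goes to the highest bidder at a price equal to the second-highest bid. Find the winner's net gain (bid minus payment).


Step 1: Sort bids in descending order: 419, 374, 277, 228, 167, 94
Step 2: The winning bid is the highest: 419
Step 3: The payment equals the second-highest bid: 374
Step 4: Surplus = winner's bid - payment = 419 - 374 = 45

45


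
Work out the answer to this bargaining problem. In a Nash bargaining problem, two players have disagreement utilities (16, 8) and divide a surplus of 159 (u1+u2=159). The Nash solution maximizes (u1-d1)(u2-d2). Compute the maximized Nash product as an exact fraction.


Step 1: The Nash solution splits surplus symmetrically above the disagreement point
Step 2: u1 = (total + d1 - d2)/2 = (159 + 16 - 8)/2 = 167/2
Step 3: u2 = (total - d1 + d2)/2 = (159 - 16 + 8)/2 = 151/2
Step 4: Nash product = (167/2 - 16) * (151/2 - 8)
Step 5: = 135/2 * 135/2 = 18225/4

18225/4


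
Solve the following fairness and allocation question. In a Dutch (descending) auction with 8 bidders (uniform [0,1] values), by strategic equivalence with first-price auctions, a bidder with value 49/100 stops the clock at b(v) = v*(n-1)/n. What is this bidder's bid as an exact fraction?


Step 1: Dutch auctions are strategically equivalent to first-price auctions
Step 2: The equilibrium bid is b(v) = v*(n-1)/n
Step 3: b = 49/100 * 7/8
Step 4: b = 343/800

343/800


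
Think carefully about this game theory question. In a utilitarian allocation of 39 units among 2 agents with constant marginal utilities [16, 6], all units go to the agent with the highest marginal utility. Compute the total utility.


Step 1: The marginal utilities are [16, 6]
Step 2: The highest marginal utility is 16
Step 3: All 39 units go to that agent
Step 4: Total utility = 16 * 39 = 624

624


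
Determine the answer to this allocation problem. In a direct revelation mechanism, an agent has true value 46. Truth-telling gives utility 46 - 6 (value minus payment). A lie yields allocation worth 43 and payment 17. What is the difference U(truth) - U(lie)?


Step 1: U(truth) = value - payment = 46 - 6 = 40
Step 2: U(lie) = allocation - payment = 43 - 17 = 26
Step 3: IC gap = 40 - 26 = 14

14


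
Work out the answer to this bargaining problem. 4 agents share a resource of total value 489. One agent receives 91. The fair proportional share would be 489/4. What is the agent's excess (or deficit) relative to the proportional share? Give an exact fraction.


Step 1: Proportional share = 489/4
Step 2: Agent's actual allocation = 91
Step 3: Excess = 91 - 489/4 = -125/4

-125/4


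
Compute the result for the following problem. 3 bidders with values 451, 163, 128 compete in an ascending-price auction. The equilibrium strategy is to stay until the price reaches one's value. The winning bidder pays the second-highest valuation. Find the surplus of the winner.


Step 1: Identify the highest value: 451
Step 2: Identify the second-highest value: 163
Step 3: The final price = second-highest value = 163
Step 4: Surplus = 451 - 163 = 288

288


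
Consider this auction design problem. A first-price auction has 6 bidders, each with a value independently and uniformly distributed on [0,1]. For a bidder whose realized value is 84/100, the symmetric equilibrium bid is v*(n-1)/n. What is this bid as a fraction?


Step 1: The symmetric BNE bidding function is b(v) = v * (n-1) / n
Step 2: Substitute v = 21/25 and n = 6
Step 3: b = 21/25 * 5/6
Step 4: b = 7/10

7/10


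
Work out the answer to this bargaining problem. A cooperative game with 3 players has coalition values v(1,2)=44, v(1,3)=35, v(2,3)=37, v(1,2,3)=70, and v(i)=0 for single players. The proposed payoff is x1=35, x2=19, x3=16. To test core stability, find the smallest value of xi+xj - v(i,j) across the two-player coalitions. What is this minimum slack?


Step 1: Slack for coalition (1,2): x1+x2 - v12 = 54 - 44 = 10
Step 2: Slack for coalition (1,3): x1+x3 - v13 = 51 - 35 = 16
Step 3: Slack for coalition (2,3): x2+x3 - v23 = 35 - 37 = -2
Step 4: Minimum slack = min(10, 16, -2) = -2, attained by (2,3); coalition (2,3) can block (slack < 0), so the allocation is not in the core

-2


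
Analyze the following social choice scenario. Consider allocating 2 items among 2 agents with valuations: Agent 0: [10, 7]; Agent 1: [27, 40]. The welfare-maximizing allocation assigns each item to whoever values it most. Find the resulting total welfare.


Step 1: For each item, find the maximum value among all agents.
Step 2: Item 0 -> Agent 1 (value 27)
Step 3: Item 1 -> Agent 1 (value 40)
Step 4: Total welfare = 27 + 40 = 67

67


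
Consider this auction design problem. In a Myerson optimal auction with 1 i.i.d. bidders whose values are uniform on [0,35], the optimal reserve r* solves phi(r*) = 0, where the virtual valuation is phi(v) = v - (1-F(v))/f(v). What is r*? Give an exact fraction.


Step 1: For U[0,35], F(v) = v/35 and f(v) = 1/35
Step 2: phi(v) = v - (1 - v/35)/(1/35) = v - (35 - v) = 2v - 35
Step 3: Set phi(r*) = 0: 2r* - 35 = 0
Step 4: r* = 35/2 (the number of bidders n = 1 does not enter)

35/2


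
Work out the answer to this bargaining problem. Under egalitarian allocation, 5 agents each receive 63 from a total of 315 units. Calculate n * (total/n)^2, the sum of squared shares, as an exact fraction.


Step 1: Each agent's share = 315/5 = 63
Step 2: Square of each share = (63)^2 = 3969
Step 3: Sum of squares = 5 * 3969 = 19845

19845


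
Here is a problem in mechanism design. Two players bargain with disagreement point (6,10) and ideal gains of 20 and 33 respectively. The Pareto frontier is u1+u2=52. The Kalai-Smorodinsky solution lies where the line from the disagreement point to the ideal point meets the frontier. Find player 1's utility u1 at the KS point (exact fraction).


Step 1: At the KS point, (u1-d1)/r1 = (u2-d2)/r2 = t and u1+u2 = 52
Step 2: u1 = d1 + r1*t and u2 = d2 + r2*t, so (d1 + r1*t) + (d2 + r2*t) = 52
Step 3: t = (52 - 6 - 10)/(20 + 33) = 36/53
Step 4: u1 = d1 + r1*t = 6 + 20 * 36/53 = 1038/53
Step 5: (Check: u2 = d2 + r2*t = 1718/53; u1+u2 = 1038/53 + 1718/53 = 52, on the frontier.)

1038/53


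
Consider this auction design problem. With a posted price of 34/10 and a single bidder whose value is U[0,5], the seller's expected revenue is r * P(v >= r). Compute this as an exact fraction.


Step 1: Posted price r = 17/5, value support [0,5]
Step 2: P(v >= r) = (5 - 17/5)/5 = 8/25
Step 3: Expected revenue = r * P(v >= r) = 17/5 * 8/25
Step 4: Revenue = 136/125

136/125


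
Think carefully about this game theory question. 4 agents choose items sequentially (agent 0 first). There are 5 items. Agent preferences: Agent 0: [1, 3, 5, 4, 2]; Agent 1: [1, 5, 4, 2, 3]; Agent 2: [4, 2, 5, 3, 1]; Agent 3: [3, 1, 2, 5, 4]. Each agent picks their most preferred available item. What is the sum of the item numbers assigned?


Step 1: Agent 0 picks item 1
Step 2: Agent 1 picks item 5
Step 3: Agent 2 picks item 4
Step 4: Agent 3 picks item 3
Step 5: Sum = 1 + 5 + 4 + 3 = 13

13


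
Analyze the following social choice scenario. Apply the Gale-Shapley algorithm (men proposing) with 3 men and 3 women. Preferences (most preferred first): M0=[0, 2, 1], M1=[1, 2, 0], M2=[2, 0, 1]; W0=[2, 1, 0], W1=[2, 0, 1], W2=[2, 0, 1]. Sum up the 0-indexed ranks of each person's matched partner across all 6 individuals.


Step 1: Run Gale-Shapley (men propose, women hold best offer):
  M0 proposes to W0; she accepts
  M1 proposes to W1; she accepts
  M2 proposes to W2; she accepts
Step 2: Final matching: W0-M0, W1-M1, W2-M2
Step 3: 0-indexed ranks (man's rank of his match, then woman's): 0 + 2 + 0 + 2 + 0 + 0
Step 4: Total rank sum = 4

4


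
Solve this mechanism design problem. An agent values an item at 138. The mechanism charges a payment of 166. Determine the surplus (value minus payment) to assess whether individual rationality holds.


Step 1: Surplus = value - payment = 138 - 166 = -28
Step 2: IR is violated (surplus < 0)

-28


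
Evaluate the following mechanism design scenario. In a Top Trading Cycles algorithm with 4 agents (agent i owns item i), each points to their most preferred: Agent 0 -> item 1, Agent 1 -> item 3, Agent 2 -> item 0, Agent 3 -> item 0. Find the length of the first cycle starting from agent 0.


Step 1: Trace the pointer graph from agent 0: 0 -> 1 -> 3 -> 0
Step 2: A cycle is detected when we revisit agent 0
Step 3: The cycle is: 0 -> 1 -> 3 -> 0
Step 4: Cycle length = 3

3


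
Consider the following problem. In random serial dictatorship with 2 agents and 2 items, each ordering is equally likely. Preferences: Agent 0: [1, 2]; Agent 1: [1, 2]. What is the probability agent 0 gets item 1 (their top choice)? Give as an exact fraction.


Step 1: Agent 0 wants item 1
Step 2: There are 2 possible orderings of agents
Step 3: In 1 orderings, agent 0 gets item 1
Step 4: Probability = 1/2

1/2


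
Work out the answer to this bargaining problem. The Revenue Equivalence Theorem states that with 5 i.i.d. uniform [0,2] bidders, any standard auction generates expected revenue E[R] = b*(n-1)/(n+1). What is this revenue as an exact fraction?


Step 1: By Revenue Equivalence, expected revenue = b*(n-1)/(n+1)
Step 2: Substituting n = 5, b = 2
Step 3: Revenue = 2*(5-1)/(5+1) = 2*4/6
Step 4: Revenue = 8/6 = 4/3

4/3


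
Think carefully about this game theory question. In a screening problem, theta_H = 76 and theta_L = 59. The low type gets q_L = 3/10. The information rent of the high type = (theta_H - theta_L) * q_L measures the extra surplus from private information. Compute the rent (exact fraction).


Step 1: theta_H - theta_L = 76 - 59 = 17
Step 2: Information rent = (theta_H - theta_L) * q_L
Step 3: = 17 * 3/10
Step 4: = 51/10

51/10


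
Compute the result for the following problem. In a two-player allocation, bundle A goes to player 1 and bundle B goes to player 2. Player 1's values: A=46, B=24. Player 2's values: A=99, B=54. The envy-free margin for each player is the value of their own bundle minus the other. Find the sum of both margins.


Step 1: Player 1's margin = v1(A) - v1(B) = 46 - 24 = 22
Step 2: Player 2's margin = v2(B) - v2(A) = 54 - 99 = -45
Step 3: Total margin = 22 + -45 = -23

-23


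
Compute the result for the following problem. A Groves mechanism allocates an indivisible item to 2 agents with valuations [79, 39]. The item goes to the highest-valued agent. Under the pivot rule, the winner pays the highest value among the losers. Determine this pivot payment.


Step 1: The efficient winner is agent 0 with value 79
Step 2: Other agents' values: [39]
Step 3: Pivot payment = max(others) = 39
Step 4: The winner pays 39

39


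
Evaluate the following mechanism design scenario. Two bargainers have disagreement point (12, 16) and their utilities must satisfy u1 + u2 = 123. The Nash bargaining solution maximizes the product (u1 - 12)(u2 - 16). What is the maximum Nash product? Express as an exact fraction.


Step 1: The Nash solution splits surplus symmetrically above the disagreement point
Step 2: u1 = (total + d1 - d2)/2 = (123 + 12 - 16)/2 = 119/2
Step 3: u2 = (total - d1 + d2)/2 = (123 - 12 + 16)/2 = 127/2
Step 4: Nash product = (119/2 - 12) * (127/2 - 16)
Step 5: = 95/2 * 95/2 = 9025/4

9025/4


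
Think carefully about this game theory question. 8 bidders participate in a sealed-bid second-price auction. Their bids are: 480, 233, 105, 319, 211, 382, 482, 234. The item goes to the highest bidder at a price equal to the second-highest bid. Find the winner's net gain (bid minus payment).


Step 1: Sort bids in descending order: 482, 480, 382, 319, 234, 233, 211, 105
Step 2: The winning bid is the highest: 482
Step 3: The payment equals the second-highest bid: 480
Step 4: Surplus = winner's bid - payment = 482 - 480 = 2

2


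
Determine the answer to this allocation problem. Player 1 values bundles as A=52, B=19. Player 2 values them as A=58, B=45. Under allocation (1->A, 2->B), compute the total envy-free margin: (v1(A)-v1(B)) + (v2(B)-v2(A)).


Step 1: Player 1's margin = v1(A) - v1(B) = 52 - 19 = 33
Step 2: Player 2's margin = v2(B) - v2(A) = 45 - 58 = -13
Step 3: Total margin = 33 + -13 = 20

20


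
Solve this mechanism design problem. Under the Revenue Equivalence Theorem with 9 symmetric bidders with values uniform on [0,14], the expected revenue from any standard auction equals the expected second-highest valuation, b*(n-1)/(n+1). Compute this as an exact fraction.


Step 1: By Revenue Equivalence, expected revenue = b*(n-1)/(n+1)
Step 2: Substituting n = 9, b = 14
Step 3: Revenue = 14*(9-1)/(9+1) = 14*8/10
Step 4: Revenue = 112/10 = 56/5

56/5
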